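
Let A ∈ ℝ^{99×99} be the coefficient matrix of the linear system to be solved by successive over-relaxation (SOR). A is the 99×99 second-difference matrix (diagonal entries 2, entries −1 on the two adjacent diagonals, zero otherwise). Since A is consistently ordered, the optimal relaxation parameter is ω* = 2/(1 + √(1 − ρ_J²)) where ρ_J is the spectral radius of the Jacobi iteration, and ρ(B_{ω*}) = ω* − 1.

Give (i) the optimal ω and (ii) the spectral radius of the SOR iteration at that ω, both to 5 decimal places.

With n=99, ρ(Jacobi) = cos(π/100) = 0.99951.
√(1−ρ_J²) = |sin(π/100)| = 0.031411
ω* = 2/(1+0.031411) = 1.93909
[ρ_SOR] ω* − 1 = 0.93909.

ω* = 1.93909, ρ_SOR = 0.93909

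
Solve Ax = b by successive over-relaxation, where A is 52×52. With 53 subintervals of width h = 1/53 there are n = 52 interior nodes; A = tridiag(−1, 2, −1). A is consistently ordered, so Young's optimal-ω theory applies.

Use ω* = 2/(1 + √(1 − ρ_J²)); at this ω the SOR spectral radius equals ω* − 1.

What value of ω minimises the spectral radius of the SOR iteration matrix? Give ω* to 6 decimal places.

ω* = 1.888145

n=52: λ(B_J) = 1 − λ(A)/2 = cos(kπ/53); k=1 gives ρ_J = 0.998244.
√(1−ρ_J²) = |sin(π/53)| = 0.0592406
So ω* = 2/1.0592406 = 1.888145 (Young).
ρ_SOR = ω* − 1 ≈ 0.888145.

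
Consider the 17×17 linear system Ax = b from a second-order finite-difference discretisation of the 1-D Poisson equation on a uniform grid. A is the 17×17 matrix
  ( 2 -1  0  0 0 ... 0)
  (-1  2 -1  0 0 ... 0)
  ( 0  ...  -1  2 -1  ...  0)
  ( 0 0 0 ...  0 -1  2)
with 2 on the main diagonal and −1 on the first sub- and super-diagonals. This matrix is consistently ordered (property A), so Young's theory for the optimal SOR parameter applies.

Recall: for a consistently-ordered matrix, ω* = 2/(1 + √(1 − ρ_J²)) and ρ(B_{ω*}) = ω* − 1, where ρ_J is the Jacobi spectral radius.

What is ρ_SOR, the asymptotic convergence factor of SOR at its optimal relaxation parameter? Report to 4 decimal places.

ρ_SOR = 0.7041

B_J for the 17×17 system has eigenvalues cos(kπ/18); ρ_J = cos(π/18) = 0.9848.
root = sin(π/18) = 0.17365  (since 1−cos² = sin²).
ω* = 2/(1+0.17365) = 1.7041
ρ_SOR = ω* − 1 = 1.7041 − 1 = 0.7041.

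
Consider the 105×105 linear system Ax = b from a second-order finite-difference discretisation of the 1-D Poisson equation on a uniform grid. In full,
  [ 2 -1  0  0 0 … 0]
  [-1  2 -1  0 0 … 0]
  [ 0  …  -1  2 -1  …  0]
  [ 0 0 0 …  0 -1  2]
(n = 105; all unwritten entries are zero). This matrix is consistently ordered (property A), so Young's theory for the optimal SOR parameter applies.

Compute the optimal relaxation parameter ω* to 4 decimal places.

ω* = 1.9424

[ρ_J] n=105: ρ(B_J) = cos(π/(n+1)) = cos(π/106) = 0.9996.
√(1 − cos²(π/106)) = sin(π/106) ≈ 0.02963.
ω* = 2/(1+0.02963) = 1.9424
ρ(B_{ω*}) = ω*−1 = 0.9424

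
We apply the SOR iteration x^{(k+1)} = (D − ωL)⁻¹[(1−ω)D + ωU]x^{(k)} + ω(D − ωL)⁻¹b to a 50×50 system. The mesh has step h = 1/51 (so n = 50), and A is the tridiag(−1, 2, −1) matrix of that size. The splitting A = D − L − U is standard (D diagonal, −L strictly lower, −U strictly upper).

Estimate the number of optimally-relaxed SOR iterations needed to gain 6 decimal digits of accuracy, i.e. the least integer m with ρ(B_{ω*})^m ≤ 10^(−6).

ρ_J = max_k |cos(kπ/51)| = cos(π/51) = 0.9981033
√(1 − cos²(π/51)) = sin(π/51) ≈ 0.0615609.
[ω*] 2 ÷ (1 + 0.0615609) = 2 ÷ 1.0615609 = 1.8840181.
ρ_SOR = ω* − 1 = 1.8840181 − 1 = 0.8840181.
For 6 digits: m = 6·ln10 / (−ln 0.8840181) = 13.8155/0.123278 = 112.068; round up → m = 113.

m = 113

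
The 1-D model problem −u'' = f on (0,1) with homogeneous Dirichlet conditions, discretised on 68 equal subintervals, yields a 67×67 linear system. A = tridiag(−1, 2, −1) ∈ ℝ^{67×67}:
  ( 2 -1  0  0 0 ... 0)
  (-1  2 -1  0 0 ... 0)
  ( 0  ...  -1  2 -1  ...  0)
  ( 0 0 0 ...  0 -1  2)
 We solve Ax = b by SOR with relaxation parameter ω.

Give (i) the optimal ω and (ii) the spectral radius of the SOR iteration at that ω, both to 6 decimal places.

ω* = 1.911711, ρ_SOR = 0.911711

n=67: λ(B_J) = 1 − λ(A)/2 = cos(kπ/68); k=1 gives ρ_J = 0.998933.
1 − cos²(π/68) = sin²(π/68) ⇒ √(1−ρ_J²) = sin(π/68) = 0.0461835.
ω* = 2/(1+0.0461835) = 1.911711
At ω = 1.911711 every |λ(B_ω)| = ω−1, so ρ_SOR = 0.911711.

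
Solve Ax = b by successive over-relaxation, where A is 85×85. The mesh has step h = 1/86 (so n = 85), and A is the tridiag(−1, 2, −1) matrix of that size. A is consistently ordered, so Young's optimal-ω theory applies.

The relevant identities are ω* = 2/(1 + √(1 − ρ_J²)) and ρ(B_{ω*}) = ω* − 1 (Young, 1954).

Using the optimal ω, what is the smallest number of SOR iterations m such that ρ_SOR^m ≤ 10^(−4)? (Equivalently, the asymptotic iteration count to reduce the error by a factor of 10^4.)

m = 127

ρ_J = max_k |cos(kπ/86)| = cos(π/86) = 0.9993328
root = sin(π/86) = 0.0365220  (since 1−cos² = sin²).
ω* = 2/(1+0.0365220) = 1.9295297
[ρ_SOR] ω* − 1 = 0.9295297.
4·ln10 = 9.21034; −ln(0.9295297) = 0.0730765; m = ⌈9.21034/0.0730765⌉ = ⌈126.037⌉ = 127.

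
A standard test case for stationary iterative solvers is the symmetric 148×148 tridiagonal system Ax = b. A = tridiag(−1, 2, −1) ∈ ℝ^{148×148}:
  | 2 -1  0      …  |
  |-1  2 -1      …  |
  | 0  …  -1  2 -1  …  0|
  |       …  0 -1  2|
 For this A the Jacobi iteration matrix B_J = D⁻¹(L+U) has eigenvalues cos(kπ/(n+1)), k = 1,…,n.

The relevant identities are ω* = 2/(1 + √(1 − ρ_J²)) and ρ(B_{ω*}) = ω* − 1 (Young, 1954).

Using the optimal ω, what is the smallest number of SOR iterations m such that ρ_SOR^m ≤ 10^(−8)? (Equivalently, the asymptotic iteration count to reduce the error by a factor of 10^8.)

With n=148, ρ(Jacobi) = cos(π/149) = 0.9997777.
√(1−ρ_J²) simplifies to sin(π/149) = 0.0210830.
ω* = 2/(1+0.0210830) = 1.9587046
ρ_SOR = ω* − 1 = 1.9587046 − 1 = 0.9587046.
ρ_SOR^m ≤ 10^(−8) ⇔ m ≥ 8·ln10/(−ln 0.9587046) = 18.4207/0.0421723 = 436.796; m = ⌈436.796⌉ = 437.

m = 437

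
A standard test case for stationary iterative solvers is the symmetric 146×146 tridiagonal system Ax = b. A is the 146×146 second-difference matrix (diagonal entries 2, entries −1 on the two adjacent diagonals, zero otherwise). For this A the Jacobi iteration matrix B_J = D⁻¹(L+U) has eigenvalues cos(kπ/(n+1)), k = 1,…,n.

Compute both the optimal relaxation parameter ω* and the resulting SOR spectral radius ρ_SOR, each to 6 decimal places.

ω* = 1.958155, ρ_SOR = 0.958155

½·tridiag(1,0,1) at n=146: λ_k = cos(kπ/147); max |λ| at k=1 ⇒ ρ_J = cos(π/147) ≈ 0.999772.
√(1−ρ_J²) = |sin(π/147)| = 0.0213698
Then 2/(1+√(1−ρ_J²)) = 2/(1+0.0213698); ω* = 2/1.0213698 = 1.958155.
At ω = 1.958155 every |λ(B_ω)| = ω−1, so ρ_SOR = 0.958155.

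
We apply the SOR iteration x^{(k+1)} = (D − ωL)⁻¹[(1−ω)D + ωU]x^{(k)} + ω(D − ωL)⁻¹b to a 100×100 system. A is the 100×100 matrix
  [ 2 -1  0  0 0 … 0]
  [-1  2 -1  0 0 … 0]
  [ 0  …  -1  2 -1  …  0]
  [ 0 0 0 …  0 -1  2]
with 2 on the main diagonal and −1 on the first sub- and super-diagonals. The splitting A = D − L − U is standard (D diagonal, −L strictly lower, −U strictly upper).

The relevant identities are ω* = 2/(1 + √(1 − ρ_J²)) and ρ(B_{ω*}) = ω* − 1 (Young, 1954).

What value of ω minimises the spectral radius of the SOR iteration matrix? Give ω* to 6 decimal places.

ω* = 1.939676

n=100: λ(B_J) = 1 − λ(A)/2 = cos(kπ/101); k=1 gives ρ_J = 0.999516.
√(1−ρ_J²) = |sin(π/101)| = 0.0310999
[ω*] 2 ÷ (1 + 0.0310999) = 2 ÷ 1.0310999 = 1.939676.
[ρ_SOR] ω* − 1 = 0.939676.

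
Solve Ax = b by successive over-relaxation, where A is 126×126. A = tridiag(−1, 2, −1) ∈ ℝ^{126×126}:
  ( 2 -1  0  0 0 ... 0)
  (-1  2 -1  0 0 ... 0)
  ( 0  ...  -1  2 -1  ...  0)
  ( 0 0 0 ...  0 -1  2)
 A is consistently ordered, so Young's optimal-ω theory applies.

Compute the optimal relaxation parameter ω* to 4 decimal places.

ω* = 1.9517

spectrum of D⁻¹(L+U) = {cos(kπ/127) : 1≤k≤126}; ρ_J = cos(π/127) = 0.9997.
√(1−ρ_J²) simplifies to sin(π/127) = 0.02473.
ω* = 2/(1 + 0.02473) = 2/1.02473 = 1.9517.
[ρ_SOR] ω* − 1 = 0.9517.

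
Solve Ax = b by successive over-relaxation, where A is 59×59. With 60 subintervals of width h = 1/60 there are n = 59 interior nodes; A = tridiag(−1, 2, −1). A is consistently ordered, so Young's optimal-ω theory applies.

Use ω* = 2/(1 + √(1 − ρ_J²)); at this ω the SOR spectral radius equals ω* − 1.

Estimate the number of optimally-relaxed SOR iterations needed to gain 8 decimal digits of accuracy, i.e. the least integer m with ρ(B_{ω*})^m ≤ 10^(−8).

n=59: λ(B_J) = 1 − λ(A)/2 = cos(kπ/60); k=1 gives ρ_J = 0.9986295.
√(1−ρ_J²) = |sin(π/60)| = 0.0523360
[ω*] 2 ÷ (1 + 0.0523360) = 2 ÷ 1.0523360 = 1.9005337.
At ω = 1.9005337 every |λ(B_ω)| = ω−1, so ρ_SOR = 0.9005337.
Need (0.9005337)^m ≤ 10^(−8): m ≥ 8·ln10/|ln 0.9005337| = 18.4207/0.104768 = 175.824 ⇒ m = 176.

m = 176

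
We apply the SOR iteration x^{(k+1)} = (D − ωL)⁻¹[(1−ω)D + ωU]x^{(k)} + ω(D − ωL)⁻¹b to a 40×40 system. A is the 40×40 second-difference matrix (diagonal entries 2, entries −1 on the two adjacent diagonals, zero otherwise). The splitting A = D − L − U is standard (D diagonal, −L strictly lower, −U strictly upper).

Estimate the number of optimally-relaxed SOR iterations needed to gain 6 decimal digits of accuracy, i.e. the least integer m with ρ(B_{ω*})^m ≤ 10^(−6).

[ρ_J] n=40: ρ(B_J) = cos(π/(n+1)) = cos(π/41) = 0.9970658.
√(1−ρ_J²) = |sin(π/41)| = 0.0765493
ω* = 2/(1 + 0.0765493) = 2/1.0765493 = 1.8577877.
ρ_SOR = ω* − 1 = 1.8577877 − 1 = 0.8577877.
6·ln10 = 13.8155; −ln(0.8577877) = 0.153399; m = ⌈13.8155/0.153399⌉ = ⌈90.063⌉ = 91.

m = 91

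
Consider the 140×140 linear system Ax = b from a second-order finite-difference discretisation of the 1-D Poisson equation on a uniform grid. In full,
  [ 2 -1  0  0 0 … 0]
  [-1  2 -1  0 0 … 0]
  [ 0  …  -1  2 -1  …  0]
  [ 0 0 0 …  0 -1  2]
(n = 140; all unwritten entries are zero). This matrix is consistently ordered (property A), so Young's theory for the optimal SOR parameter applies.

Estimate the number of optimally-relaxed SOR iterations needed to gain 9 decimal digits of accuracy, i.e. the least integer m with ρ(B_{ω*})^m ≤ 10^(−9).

ρ_J = max_k |cos(kπ/141)| = cos(π/141) = 0.9997518
√(1−ρ_J²) = |sin(π/141)| = 0.0222790
ω* = 2/(1+0.0222790) = 1.9564131
ρ(B_{ω*}) = ω*−1 = 0.9564131
(0.9564131)^m ≤ 10^{−9}  ⇒  m·ln(0.9564131) ≤ −9·ln10  ⇒  m ≥ 465.010  ⇒  m = 466

m = 466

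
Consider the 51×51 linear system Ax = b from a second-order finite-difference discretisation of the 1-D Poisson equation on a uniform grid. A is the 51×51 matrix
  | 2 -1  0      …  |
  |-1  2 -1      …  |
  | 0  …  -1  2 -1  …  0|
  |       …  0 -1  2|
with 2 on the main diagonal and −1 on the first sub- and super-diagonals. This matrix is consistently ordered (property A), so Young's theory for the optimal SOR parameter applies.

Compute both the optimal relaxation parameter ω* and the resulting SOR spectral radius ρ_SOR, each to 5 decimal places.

n=51: λ(B_J) = 1 − λ(A)/2 = cos(kπ/52); k=1 gives ρ_J = 0.99818.
√(1−ρ_J²) simplifies to sin(π/52) = 0.060378.
Then 2/(1+√(1−ρ_J²)) = 2/(1+0.060378); ω* = 2/1.060378 = 1.88612.
and ρ(B_{ω*}) = 1.88612 − 1 = 0.88612.

ω* = 1.88612, ρ_SOR = 0.88612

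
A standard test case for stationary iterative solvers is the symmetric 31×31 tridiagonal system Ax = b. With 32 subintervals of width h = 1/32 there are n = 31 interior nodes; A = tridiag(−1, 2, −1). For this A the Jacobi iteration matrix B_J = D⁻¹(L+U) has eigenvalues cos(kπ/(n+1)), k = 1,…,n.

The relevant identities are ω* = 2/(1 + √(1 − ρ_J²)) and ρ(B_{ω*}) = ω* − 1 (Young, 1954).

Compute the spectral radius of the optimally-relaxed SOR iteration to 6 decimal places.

B_J for the 31×31 system has eigenvalues cos(kπ/32); ρ_J = cos(π/32) = 0.995185.
√(1 − cos²(π/32)) = sin(π/32) ≈ 0.0980171.
Then 2/(1+√(1−ρ_J²)) = 2/(1+0.0980171); ω* = 2/1.0980171 = 1.821465.
ρ(B_{ω*}) = ω*−1 = 0.821465

ρ_SOR = 0.821465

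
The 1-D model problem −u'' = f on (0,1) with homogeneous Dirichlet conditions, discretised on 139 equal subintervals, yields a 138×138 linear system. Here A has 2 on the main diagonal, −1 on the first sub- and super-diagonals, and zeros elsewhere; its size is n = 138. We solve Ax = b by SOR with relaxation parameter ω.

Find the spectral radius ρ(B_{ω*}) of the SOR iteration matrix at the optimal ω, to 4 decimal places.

ρ_SOR = 0.9558

spectrum of D⁻¹(L+U) = {cos(kπ/139) : 1≤k≤138}; ρ_J = cos(π/139) = 0.9997.
√(1−ρ_J²) = |sin(π/139)| = 0.02260
[ω*] 2 ÷ (1 + 0.02260) = 2 ÷ 1.02260 = 1.9558.
ρ_SOR = ω* − 1 = 1.9558 − 1 = 0.9558.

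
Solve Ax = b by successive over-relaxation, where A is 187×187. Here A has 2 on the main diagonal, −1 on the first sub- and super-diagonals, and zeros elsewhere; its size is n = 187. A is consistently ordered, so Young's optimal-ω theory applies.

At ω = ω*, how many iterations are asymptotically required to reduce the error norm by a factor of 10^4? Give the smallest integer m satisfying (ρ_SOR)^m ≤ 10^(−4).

m = 276

n=187: λ(B_J) = 1 − λ(A)/2 = cos(kπ/188); k=1 gives ρ_J = 0.9998604.
1 − cos²(π/188) = sin²(π/188) ⇒ √(1−ρ_J²) = sin(π/188) = 0.0167098.
ω* = 2/(1 + 0.0167098) = 2/1.0167098 = 1.9671297.
and ρ(B_{ω*}) = 1.9671297 − 1 = 0.9671297.
4·ln10 = 9.21034; −ln(0.9671297) = 0.0334227; m = ⌈9.21034/0.0334227⌉ = ⌈275.571⌉ = 276.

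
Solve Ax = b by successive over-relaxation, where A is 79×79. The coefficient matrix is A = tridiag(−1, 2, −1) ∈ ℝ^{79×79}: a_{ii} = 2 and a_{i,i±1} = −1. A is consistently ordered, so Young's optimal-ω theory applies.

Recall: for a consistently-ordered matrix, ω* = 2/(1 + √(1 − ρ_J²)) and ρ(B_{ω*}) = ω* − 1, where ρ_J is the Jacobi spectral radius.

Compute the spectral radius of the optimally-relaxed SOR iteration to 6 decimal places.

With n=79, ρ(Jacobi) = cos(π/80) = 0.999229.
√(1−ρ_J²) = |sin(π/80)| = 0.0392598
So ω* = 2/1.0392598 = 1.924447 (Young).
[ρ_SOR] ω* − 1 = 0.924447.

ρ_SOR = 0.924447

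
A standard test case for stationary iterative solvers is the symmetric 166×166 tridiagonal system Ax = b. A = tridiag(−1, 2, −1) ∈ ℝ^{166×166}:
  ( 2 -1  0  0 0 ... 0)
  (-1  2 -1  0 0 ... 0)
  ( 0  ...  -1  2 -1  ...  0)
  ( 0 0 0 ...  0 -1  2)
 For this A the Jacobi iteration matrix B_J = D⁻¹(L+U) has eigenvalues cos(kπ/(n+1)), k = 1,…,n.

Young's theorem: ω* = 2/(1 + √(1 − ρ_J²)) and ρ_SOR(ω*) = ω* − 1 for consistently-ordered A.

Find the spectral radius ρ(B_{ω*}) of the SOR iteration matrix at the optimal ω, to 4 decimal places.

ρ_SOR = 0.9631

With n=166, ρ(Jacobi) = cos(π/167) = 0.9998.
√(1 − cos²(π/167)) = sin(π/167) ≈ 0.01881.
ω* = 2 / (1 + 0.01881) = 2 / 1.01881 ≈ 1.9631.
At ω = 1.9631 every |λ(B_ω)| = ω−1, so ρ_SOR = 0.9631.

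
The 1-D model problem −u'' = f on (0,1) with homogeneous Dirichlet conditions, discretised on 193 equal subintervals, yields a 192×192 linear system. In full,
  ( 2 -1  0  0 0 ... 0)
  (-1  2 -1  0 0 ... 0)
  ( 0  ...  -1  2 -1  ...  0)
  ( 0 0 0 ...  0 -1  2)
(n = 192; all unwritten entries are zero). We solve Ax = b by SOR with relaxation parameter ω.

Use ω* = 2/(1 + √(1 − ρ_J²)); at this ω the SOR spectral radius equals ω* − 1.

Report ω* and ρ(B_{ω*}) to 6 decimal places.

With n=192, ρ(Jacobi) = cos(π/193) = 0.999868.
√(1−ρ_J²) simplifies to sin(π/193) = 0.0162770.
ω* = 2/(1+0.0162770) = 1.967967
At ω = 1.967967 every |λ(B_ω)| = ω−1, so ρ_SOR = 0.967967.

ω* = 1.967967, ρ_SOR = 0.967967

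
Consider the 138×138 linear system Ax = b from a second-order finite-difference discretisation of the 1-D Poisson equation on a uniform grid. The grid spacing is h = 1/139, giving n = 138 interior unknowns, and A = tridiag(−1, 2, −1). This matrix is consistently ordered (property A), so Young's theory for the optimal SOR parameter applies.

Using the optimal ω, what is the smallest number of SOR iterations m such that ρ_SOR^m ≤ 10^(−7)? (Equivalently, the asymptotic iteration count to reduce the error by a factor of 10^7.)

m = 357

spectrum of D⁻¹(L+U) = {cos(kπ/139) : 1≤k≤138}; ρ_J = cos(π/139) = 0.9997446.
1 − cos²(π/139) = sin²(π/139) ⇒ √(1−ρ_J²) = sin(π/139) = 0.0225995.
ω* = 2 / (1 + 0.0225995) = 2 / 1.0225995 ≈ 1.9557999.
ρ_SOR = ω* − 1 = 1.9557999 − 1 = 0.9557999.
(0.9557999)^m ≤ 10^{−7}  ⇒  m·ln(0.9557999) ≤ −7·ln10  ⇒  m ≥ 356.542  ⇒  m = 357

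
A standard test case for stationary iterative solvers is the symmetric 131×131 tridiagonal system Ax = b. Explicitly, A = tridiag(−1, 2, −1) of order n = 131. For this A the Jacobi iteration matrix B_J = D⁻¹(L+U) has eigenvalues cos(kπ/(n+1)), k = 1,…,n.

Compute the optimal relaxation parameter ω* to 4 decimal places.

ω* = 1.9535

[ρ_J] n=131: ρ(B_J) = cos(π/(n+1)) = cos(π/132) = 0.9997.
√(1 − cos²(π/132)) = sin(π/132) ≈ 0.02380.
ω* = 2 / (1 + 0.02380) = 2 / 1.02380 ≈ 1.9535.
Hence ρ(B_{ω*}) = 1.9535 − 1 = 0.9535.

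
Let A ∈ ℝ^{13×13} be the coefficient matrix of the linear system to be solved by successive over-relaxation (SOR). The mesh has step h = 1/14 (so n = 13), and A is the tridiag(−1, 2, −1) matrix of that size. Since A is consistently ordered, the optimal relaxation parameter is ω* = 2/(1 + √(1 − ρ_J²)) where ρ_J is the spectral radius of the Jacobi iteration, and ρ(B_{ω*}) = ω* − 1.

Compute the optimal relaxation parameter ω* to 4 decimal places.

ρ_J = max_k |cos(kπ/14)| = cos(π/14) = 0.9749
√(1 − cos²(π/14)) = sin(π/14) ≈ 0.22252.
Then 2/(1+√(1−ρ_J²)) = 2/(1+0.22252); ω* = 2/1.22252 = 1.6360.
[ρ_SOR] ω* − 1 = 0.6360.

ω* = 1.6360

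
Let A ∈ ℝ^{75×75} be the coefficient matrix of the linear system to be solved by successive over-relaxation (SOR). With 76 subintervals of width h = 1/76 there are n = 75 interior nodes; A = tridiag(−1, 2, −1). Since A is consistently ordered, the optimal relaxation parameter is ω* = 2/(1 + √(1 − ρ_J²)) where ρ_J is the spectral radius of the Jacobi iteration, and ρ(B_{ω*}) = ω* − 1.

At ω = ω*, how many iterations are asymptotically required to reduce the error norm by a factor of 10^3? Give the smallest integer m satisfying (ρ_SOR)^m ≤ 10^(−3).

m = 84

n=75: λ(B_J) = 1 − λ(A)/2 = cos(kπ/76); k=1 gives ρ_J = 0.9991458.
root = sin(π/76) = 0.0413250  (since 1−cos² = sin²).
Then 2/(1+√(1−ρ_J²)) = 2/(1+0.0413250); ω* = 2/1.0413250 = 1.9206300.
[ρ_SOR] ω* − 1 = 0.9206300.
Need (0.9206300)^m ≤ 10^(−3): m ≥ 3·ln10/|ln 0.9206300| = 6.90776/0.0826971 = 83.531 ⇒ m = 84.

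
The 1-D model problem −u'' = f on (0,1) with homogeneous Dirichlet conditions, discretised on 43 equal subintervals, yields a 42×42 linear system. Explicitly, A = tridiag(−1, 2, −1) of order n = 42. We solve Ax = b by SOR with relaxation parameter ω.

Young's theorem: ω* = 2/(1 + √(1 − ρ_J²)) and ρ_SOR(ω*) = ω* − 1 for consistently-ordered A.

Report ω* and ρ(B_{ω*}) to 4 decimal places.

B_J for the 42×42 system has eigenvalues cos(kπ/43); ρ_J = cos(π/43) = 0.9973.
√(1 − cos²(π/43)) = sin(π/43) ≈ 0.07300.
Young: ω* = 2/(1+√(1−ρ_J²)) = 2/(1+0.07300) = 2/1.07300 = 1.8639.
ρ_SOR = ω* − 1 ≈ 0.8639.

ω* = 1.8639, ρ_SOR = 0.8639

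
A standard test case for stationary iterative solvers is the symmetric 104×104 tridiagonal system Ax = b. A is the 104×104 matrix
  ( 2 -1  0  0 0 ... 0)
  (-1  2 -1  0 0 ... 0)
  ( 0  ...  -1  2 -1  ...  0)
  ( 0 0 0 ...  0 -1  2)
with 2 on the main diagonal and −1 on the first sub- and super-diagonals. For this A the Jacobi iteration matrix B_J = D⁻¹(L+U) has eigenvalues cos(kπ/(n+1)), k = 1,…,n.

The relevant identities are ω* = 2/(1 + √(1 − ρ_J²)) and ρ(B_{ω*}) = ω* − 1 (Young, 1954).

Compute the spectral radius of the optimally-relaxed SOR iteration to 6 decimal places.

ρ_SOR = 0.941907

n=104: λ(B_J) = 1 − λ(A)/2 = cos(kπ/105); k=1 gives ρ_J = 0.999552.
1 − cos²(π/105) = sin²(π/105) ⇒ √(1−ρ_J²) = sin(π/105) = 0.0299155.
[ω*] 2 ÷ (1 + 0.0299155) = 2 ÷ 1.0299155 = 1.941907.
Hence ρ(B_{ω*}) = 1.941907 − 1 = 0.941907.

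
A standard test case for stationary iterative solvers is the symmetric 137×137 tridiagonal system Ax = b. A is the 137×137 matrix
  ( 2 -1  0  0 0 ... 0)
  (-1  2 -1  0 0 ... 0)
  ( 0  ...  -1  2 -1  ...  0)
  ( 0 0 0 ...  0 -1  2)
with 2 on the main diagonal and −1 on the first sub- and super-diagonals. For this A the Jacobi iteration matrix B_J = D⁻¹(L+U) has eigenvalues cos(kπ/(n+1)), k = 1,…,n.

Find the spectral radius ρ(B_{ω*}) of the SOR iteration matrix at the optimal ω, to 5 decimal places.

[ρ_J] n=137: ρ(B_J) = cos(π/(n+1)) = cos(π/138) = 0.99974.
√(1 − cos²(π/138)) = sin(π/138) ≈ 0.022763.
Then 2/(1+√(1−ρ_J²)) = 2/(1+0.022763); ω* = 2/1.022763 = 1.95549.
and ρ(B_{ω*}) = 1.95549 − 1 = 0.95549.

ρ_SOR = 0.95549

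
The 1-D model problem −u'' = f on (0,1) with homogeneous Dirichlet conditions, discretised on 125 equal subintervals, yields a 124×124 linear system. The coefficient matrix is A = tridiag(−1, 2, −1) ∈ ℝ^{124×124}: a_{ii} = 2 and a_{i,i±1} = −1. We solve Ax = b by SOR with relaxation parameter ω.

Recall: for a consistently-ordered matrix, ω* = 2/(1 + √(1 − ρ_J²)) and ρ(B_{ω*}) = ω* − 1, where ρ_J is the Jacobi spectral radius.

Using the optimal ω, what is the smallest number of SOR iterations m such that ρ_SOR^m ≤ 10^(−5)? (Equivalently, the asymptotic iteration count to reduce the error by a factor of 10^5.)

n=124: λ(B_J) = 1 − λ(A)/2 = cos(kπ/125); k=1 gives ρ_J = 0.9996842.
root = sin(π/125) = 0.0251301  (since 1−cos² = sin²).
ω* = 2/(1 + 0.0251301) = 2/1.0251301 = 1.9509719.
and ρ(B_{ω*}) = 1.9509719 − 1 = 0.9509719.
Need (0.9509719)^m ≤ 10^(−5): m ≥ 5·ln10/|ln 0.9509719| = 11.5129/0.0502708 = 229.018 ⇒ m = 230.

m = 230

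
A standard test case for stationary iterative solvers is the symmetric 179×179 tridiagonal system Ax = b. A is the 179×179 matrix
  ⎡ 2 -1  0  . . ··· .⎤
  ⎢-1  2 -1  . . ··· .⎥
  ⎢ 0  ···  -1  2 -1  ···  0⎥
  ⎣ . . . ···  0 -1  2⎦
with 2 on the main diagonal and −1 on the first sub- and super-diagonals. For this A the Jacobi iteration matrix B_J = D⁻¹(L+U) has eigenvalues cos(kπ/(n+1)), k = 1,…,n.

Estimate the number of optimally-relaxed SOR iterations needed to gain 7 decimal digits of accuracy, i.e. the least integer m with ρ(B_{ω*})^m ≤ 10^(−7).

With n=179, ρ(Jacobi) = cos(π/180) = 0.9998477.
√(1 − cos²(π/180)) = sin(π/180) ≈ 0.0174524.
ω* = 2/(1 + 0.0174524) = 2/1.0174524 = 1.9656939.
ρ_SOR = ω* − 1 = 1.9656939 − 1 = 0.9656939.
For 7 digits: m = 7·ln10 / (−ln 0.9656939) = 16.1181/0.0349084 = 461.726; round up → m = 462.

m = 462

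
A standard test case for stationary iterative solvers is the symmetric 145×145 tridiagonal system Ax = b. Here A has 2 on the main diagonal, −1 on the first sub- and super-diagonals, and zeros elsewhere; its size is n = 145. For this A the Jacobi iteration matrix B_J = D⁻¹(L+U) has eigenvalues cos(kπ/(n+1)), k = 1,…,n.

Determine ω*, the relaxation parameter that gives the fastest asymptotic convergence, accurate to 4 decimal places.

[ρ_J] n=145: ρ(B_J) = cos(π/(n+1)) = cos(π/146) = 0.9998.
√(1−ρ_J²) = |sin(π/146)| = 0.02152
[ω*] 2 ÷ (1 + 0.02152) = 2 ÷ 1.02152 = 1.9579.
Hence ρ(B_{ω*}) = 1.9579 − 1 = 0.9579.

ω* = 1.9579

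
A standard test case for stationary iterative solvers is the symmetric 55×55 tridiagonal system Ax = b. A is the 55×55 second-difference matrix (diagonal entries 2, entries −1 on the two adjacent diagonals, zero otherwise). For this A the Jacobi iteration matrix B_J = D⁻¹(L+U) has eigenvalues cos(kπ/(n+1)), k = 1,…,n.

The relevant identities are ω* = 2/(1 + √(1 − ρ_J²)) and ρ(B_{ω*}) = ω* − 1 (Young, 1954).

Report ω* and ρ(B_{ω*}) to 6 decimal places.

ρ_J = max_k |cos(kπ/56)| = cos(π/56) = 0.998427
√(1 − cos²(π/56)) = sin(π/56) ≈ 0.0560704.
Then 2/(1+√(1−ρ_J²)) = 2/(1+0.0560704); ω* = 2/1.0560704 = 1.893813.
At ω = 1.893813 every |λ(B_ω)| = ω−1, so ρ_SOR = 0.893813.

ω* = 1.893813, ρ_SOR = 0.893813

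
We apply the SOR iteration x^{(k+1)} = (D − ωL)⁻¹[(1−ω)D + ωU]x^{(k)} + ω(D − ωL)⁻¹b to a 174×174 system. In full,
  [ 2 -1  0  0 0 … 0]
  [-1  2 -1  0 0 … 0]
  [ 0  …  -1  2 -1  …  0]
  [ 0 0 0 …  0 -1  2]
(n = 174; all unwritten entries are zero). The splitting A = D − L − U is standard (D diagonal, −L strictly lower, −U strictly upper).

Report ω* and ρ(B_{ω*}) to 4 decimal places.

spectrum of D⁻¹(L+U) = {cos(kπ/175) : 1≤k≤174}; ρ_J = cos(π/175) = 0.9998.
√(1−ρ_J²) simplifies to sin(π/175) = 0.01795.
ω* = 2 / (1 + 0.01795) = 2 / 1.01795 ≈ 1.9647.
[ρ_SOR] ω* − 1 = 0.9647.

ω* = 1.9647, ρ_SOR = 0.9647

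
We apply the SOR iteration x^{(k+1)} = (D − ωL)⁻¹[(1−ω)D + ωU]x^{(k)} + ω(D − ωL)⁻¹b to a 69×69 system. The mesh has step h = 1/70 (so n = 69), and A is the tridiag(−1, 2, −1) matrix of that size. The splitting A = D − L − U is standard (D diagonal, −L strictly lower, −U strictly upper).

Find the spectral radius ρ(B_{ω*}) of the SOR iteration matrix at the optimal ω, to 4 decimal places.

ρ_SOR = 0.9141

n=69: λ(B_J) = 1 − λ(A)/2 = cos(kπ/70); k=1 gives ρ_J = 0.9990.
√(1−ρ_J²) = |sin(π/70)| = 0.04486
ω* = 2/(1 + 0.04486) = 2/1.04486 = 1.9141.
ρ_SOR = ω* − 1 = 1.9141 − 1 = 0.9141.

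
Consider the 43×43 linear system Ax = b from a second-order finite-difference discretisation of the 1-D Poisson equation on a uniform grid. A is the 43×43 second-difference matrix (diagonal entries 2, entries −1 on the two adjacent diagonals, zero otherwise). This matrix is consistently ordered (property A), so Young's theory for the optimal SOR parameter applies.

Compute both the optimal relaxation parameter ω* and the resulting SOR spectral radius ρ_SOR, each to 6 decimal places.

[ρ_J] n=43: ρ(B_J) = cos(π/(n+1)) = cos(π/44) = 0.997452.
root = sin(π/44) = 0.0713392  (since 1−cos² = sin²).
ω* = 2/(1 + 0.0713392) = 2/1.0713392 = 1.866822.
ρ_SOR = ω* − 1 = 1.866822 − 1 = 0.866822.

ω* = 1.866822, ρ_SOR = 0.866822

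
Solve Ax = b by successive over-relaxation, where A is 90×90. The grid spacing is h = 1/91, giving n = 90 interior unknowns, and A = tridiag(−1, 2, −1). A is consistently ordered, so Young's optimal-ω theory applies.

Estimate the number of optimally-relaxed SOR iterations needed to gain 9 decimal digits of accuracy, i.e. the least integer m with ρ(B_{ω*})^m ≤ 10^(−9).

ρ_J = max_k |cos(kπ/91)| = cos(π/91) = 0.9994041
√(1−ρ_J²) = |sin(π/91)| = 0.0345161
[ω*] 2 ÷ (1 + 0.0345161) = 2 ÷ 1.0345161 = 1.9332710.
and ρ(B_{ω*}) = 1.9332710 − 1 = 0.9332710.
ρ_SOR^m ≤ 10^(−9) ⇔ m ≥ 9·ln10/(−ln 0.9332710) = 20.7233/0.0690597 = 300.078; m = ⌈300.078⌉ = 301.

m = 301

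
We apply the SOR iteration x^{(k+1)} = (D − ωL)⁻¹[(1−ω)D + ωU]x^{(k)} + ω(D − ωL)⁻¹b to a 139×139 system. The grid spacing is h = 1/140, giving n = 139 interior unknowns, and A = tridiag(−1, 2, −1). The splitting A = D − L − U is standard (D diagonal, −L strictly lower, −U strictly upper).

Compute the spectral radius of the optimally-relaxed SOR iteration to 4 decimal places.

n=139: λ(B_J) = 1 − λ(A)/2 = cos(kπ/140); k=1 gives ρ_J = 0.9997.
1 − cos²(π/140) = sin²(π/140) ⇒ √(1−ρ_J²) = sin(π/140) = 0.02244.
Then 2/(1+√(1−ρ_J²)) = 2/(1+0.02244); ω* = 2/1.02244 = 1.9561.
At ω = 1.9561 every |λ(B_ω)| = ω−1, so ρ_SOR = 0.9561.

ρ_SOR = 0.9561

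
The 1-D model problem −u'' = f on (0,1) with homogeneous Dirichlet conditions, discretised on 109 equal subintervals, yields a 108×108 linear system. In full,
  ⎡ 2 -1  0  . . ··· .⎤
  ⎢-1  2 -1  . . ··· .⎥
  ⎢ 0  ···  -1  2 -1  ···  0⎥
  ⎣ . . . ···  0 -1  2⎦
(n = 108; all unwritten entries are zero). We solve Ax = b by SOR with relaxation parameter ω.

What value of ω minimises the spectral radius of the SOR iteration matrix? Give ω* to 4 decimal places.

ρ_J = max_k |cos(kπ/109)| = cos(π/109) = 0.9996
root = sin(π/109) = 0.02882  (since 1−cos² = sin²).
So ω* = 2/1.02882 = 1.9440 (Young).
ρ(B_{ω*}) = ω*−1 = 0.9440

ω* = 1.9440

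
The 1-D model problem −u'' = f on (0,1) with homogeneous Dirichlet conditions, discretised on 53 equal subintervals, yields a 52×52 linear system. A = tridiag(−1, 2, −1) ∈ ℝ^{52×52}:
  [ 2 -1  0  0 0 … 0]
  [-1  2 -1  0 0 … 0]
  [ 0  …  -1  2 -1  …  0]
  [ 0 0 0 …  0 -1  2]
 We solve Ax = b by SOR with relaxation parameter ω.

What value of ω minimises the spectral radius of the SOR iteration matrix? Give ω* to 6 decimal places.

ω* = 1.888145

n=52: λ(B_J) = 1 − λ(A)/2 = cos(kπ/53); k=1 gives ρ_J = 0.998244.
√(1−ρ_J²) = |sin(π/53)| = 0.0592406
So ω* = 2/1.0592406 = 1.888145 (Young).
[ρ_SOR] ω* − 1 = 0.888145.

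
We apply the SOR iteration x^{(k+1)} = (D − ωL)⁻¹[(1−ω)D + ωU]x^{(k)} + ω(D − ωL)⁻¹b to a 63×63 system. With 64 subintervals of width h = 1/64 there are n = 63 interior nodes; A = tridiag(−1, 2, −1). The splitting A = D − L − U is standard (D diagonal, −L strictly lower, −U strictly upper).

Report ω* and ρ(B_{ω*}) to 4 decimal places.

ω* = 1.9065, ρ_SOR = 0.9065

[ρ_J] n=63: ρ(B_J) = cos(π/(n+1)) = cos(π/64) = 0.9988.
√(1−ρ_J²) simplifies to sin(π/64) = 0.04907.
Then 2/(1+√(1−ρ_J²)) = 2/(1+0.04907); ω* = 2/1.04907 = 1.9065.
ρ(B_{ω*}) = ω*−1 = 0.9065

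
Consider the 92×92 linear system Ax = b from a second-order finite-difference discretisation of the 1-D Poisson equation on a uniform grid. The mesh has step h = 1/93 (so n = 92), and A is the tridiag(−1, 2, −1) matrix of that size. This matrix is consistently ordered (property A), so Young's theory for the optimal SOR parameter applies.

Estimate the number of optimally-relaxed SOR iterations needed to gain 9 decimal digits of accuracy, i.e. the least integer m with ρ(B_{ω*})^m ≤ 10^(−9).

n=92: λ(B_J) = 1 − λ(A)/2 = cos(kπ/93); k=1 gives ρ_J = 0.9994295.
√(1−ρ_J²) simplifies to sin(π/93) = 0.0337741.
[ω*] 2 ÷ (1 + 0.0337741) = 2 ÷ 1.0337741 = 1.9346586.
and ρ(B_{ω*}) = 1.9346586 − 1 = 0.9346586.
9·ln10 = 20.7233; −ln(0.9346586) = 0.067574; m = ⌈20.7233/0.067574⌉ = ⌈306.676⌉ = 307.

m = 307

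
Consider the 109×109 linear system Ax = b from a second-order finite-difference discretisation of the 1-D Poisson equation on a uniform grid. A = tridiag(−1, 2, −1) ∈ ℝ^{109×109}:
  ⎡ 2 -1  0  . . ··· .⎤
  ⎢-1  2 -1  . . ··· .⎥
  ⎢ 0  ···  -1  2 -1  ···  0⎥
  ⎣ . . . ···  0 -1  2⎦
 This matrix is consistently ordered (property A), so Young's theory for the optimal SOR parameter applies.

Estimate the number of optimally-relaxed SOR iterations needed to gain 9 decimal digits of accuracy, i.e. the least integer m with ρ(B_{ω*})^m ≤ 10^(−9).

With n=109, ρ(Jacobi) = cos(π/110) = 0.9995922.
√(1−ρ_J²) = |sin(π/110)| = 0.0285561
ω* = 2/(1 + 0.0285561) = 2/1.0285561 = 1.9444734.
ρ_SOR = ω* − 1 ≈ 0.9444734.
(0.9444734)^m ≤ 10^{−9}  ⇒  m·ln(0.9444734) ≤ −9·ln10  ⇒  m ≥ 362.753  ⇒  m = 363

m = 363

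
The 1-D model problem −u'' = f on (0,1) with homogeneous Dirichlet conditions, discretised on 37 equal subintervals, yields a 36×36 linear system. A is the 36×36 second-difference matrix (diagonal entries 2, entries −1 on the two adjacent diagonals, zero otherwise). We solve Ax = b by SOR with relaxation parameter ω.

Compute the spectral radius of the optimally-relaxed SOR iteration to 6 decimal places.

ρ_SOR = 0.843648

With n=36, ρ(Jacobi) = cos(π/37) = 0.996397.
root = sin(π/37) = 0.0848059  (since 1−cos² = sin²).
So ω* = 2/1.0848059 = 1.843648 (Young).
ρ(B_{ω*}) = ω*−1 = 0.843648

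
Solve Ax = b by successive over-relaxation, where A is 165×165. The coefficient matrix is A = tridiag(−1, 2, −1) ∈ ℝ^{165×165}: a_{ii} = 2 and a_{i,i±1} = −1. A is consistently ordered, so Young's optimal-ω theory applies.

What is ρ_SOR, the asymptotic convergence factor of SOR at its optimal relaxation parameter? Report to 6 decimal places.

ρ_SOR = 0.962855

With n=165, ρ(Jacobi) = cos(π/166) = 0.999821.
√(1−ρ_J²) = |sin(π/166)| = 0.0189241
ω* = 2/(1+0.0189241) = 1.962855
ρ_SOR = ω* − 1 ≈ 0.962855.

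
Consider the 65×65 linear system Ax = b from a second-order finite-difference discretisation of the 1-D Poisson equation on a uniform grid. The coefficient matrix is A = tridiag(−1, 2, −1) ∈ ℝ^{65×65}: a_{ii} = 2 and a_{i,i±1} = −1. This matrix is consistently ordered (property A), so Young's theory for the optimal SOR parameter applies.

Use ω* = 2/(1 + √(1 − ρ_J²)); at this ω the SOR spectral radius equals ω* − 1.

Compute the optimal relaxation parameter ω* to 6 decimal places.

n=65: λ(B_J) = 1 − λ(A)/2 = cos(kπ/66); k=1 gives ρ_J = 0.998867.
root = sin(π/66) = 0.0475819  (since 1−cos² = sin²).
[ω*] 2 ÷ (1 + 0.0475819) = 2 ÷ 1.0475819 = 1.909159.
ρ_SOR = ω* − 1 ≈ 0.909159.

ω* = 1.909159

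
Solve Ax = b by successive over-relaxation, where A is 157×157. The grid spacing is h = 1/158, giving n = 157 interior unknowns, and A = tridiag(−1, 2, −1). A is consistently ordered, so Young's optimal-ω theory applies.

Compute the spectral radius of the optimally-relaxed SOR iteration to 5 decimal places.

ρ_J = max_k |cos(kπ/158)| = cos(π/158) = 0.99980
√(1 − cos²(π/158)) = sin(π/158) ≈ 0.019882.
ω* = 2/(1+0.019882) = 1.96101
ρ_SOR = ω* − 1 ≈ 0.96101.

ρ_SOR = 0.96101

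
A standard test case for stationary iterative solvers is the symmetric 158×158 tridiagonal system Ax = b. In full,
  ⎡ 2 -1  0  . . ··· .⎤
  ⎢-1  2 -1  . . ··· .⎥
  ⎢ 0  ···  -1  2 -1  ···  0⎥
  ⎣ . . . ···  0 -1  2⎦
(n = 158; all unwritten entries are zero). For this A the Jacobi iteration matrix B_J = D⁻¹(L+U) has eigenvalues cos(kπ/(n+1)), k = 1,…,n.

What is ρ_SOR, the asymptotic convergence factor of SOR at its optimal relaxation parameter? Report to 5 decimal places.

ρ_SOR = 0.96125

spectrum of D⁻¹(L+U) = {cos(kπ/159) : 1≤k≤158}; ρ_J = cos(π/159) = 0.99980.
√(1−ρ_J²) = |sin(π/159)| = 0.019757
ω* = 2/(1+0.019757) = 1.96125
and ρ(B_{ω*}) = 1.96125 − 1 = 0.96125.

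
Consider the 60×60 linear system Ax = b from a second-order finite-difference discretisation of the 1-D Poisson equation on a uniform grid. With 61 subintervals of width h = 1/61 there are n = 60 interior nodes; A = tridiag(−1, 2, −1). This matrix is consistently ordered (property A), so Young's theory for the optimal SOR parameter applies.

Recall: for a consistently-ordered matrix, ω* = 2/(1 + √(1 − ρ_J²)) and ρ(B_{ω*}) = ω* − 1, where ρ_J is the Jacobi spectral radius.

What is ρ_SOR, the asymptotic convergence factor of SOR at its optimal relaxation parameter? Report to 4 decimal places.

ρ_J = max_k |cos(kπ/61)| = cos(π/61) = 0.9987
√(1−ρ_J²) = |sin(π/61)| = 0.05148
[ω*] 2 ÷ (1 + 0.05148) = 2 ÷ 1.05148 = 1.9021.
Hence ρ(B_{ω*}) = 1.9021 − 1 = 0.9021.

ρ_SOR = 0.9021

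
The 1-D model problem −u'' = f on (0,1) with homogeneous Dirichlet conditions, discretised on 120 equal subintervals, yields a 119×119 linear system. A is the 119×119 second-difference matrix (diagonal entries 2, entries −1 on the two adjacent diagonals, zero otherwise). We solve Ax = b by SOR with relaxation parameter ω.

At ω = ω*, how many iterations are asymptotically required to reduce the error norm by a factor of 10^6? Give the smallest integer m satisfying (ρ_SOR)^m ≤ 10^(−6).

m = 264

With n=119, ρ(Jacobi) = cos(π/120) = 0.9996573.
1 − cos²(π/120) = sin²(π/120) ⇒ √(1−ρ_J²) = sin(π/120) = 0.0261769.
[ω*] 2 ÷ (1 + 0.0261769) = 2 ÷ 1.0261769 = 1.9489817.
[ρ_SOR] ω* − 1 = 0.9489817.
6·ln10 = 13.8155; −ln(0.9489817) = 0.0523658; m = ⌈13.8155/0.0523658⌉ = ⌈263.827⌉ = 264.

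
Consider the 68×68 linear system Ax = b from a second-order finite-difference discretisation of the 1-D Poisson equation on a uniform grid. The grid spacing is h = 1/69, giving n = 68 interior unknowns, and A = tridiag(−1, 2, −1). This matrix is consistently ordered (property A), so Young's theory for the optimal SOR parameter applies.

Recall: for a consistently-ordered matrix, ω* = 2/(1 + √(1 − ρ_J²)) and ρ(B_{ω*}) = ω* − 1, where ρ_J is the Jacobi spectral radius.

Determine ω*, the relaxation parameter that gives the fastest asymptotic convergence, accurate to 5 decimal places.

With n=68, ρ(Jacobi) = cos(π/69) = 0.99896.
√(1 − cos²(π/69)) = sin(π/69) ≈ 0.045515.
[ω*] 2 ÷ (1 + 0.045515) = 2 ÷ 1.045515 = 1.91293.
ρ_SOR = ω* − 1 = 1.91293 − 1 = 0.91293.

ω* = 1.91293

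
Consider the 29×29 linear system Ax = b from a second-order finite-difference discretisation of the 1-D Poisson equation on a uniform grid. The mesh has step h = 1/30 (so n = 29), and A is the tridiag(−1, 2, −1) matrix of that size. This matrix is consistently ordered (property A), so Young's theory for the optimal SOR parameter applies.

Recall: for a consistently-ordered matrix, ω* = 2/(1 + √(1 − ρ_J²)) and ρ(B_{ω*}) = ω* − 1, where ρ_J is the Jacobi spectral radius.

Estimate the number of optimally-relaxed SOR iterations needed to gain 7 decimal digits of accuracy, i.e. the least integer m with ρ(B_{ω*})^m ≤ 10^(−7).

m = 77

[ρ_J] n=29: ρ(B_J) = cos(π/(n+1)) = cos(π/30) = 0.9945219.
√(1 − cos²(π/30)) = sin(π/30) ≈ 0.1045285.
Then 2/(1+√(1−ρ_J²)) = 2/(1+0.1045285); ω* = 2/1.1045285 = 1.8107274.
Hence ρ(B_{ω*}) = 1.8107274 − 1 = 0.8107274.
(0.8107274)^m ≤ 10^{−7}  ⇒  m·ln(0.8107274) ≤ −7·ln10  ⇒  m ≥ 76.818  ⇒  m = 77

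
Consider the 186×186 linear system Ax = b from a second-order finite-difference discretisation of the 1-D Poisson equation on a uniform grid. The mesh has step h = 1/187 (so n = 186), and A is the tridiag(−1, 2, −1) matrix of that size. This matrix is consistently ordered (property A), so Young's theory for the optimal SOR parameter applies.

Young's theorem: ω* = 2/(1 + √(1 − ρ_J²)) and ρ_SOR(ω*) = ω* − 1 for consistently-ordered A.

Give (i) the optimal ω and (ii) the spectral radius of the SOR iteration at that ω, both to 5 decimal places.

B_J for the 186×186 system has eigenvalues cos(kπ/187); ρ_J = cos(π/187) = 0.99986.
root = sin(π/187) = 0.016799  (since 1−cos² = sin²).
So ω* = 2/1.016799 = 1.96696 (Young).
[ρ_SOR] ω* − 1 = 0.96696.

ω* = 1.96696, ρ_SOR = 0.96696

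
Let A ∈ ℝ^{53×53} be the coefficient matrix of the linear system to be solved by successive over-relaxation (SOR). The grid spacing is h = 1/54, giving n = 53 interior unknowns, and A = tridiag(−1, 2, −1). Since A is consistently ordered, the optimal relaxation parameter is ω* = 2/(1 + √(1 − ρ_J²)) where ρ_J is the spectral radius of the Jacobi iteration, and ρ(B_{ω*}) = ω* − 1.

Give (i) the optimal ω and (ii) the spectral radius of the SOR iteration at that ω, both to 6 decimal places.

ω* = 1.890100, ρ_SOR = 0.890100

[ρ_J] n=53: ρ(B_J) = cos(π/(n+1)) = cos(π/54) = 0.998308.
root = sin(π/54) = 0.0581448  (since 1−cos² = sin²).
Then 2/(1+√(1−ρ_J²)) = 2/(1+0.0581448); ω* = 2/1.0581448 = 1.890100.
ρ_SOR = ω* − 1 = 1.890100 − 1 = 0.890100.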